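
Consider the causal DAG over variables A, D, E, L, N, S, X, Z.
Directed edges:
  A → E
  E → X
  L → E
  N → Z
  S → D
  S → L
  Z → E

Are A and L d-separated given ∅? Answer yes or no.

Yes — A ⊥ L | ∅.

Bayes-Ball from A | ∅ reaches {E,X}.
L ∉ reach(A|∅) ⇒ A ⊥ L | ∅.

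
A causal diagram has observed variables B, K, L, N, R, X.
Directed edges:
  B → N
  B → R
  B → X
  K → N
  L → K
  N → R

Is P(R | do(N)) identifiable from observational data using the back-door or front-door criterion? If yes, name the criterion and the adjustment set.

P(R|do(N)): backdoor, adjust for {B}.

desc(N)\{N}={R}; candidates ⊆ {B,K,L,X}.
size 0: {}; under {} N still reaches {B,K,L,R,X} ∋ R.
{B}: N⊥R given {B} in G with N→· removed — back-door holds.
P(R|do(N)) = Σ_{B} P(R|N,B)·P(B).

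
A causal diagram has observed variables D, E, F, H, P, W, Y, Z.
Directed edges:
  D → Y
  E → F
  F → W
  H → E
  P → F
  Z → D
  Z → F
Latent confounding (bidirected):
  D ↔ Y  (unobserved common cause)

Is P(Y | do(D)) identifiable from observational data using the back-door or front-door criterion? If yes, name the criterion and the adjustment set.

P(Y|do(D)): not identifiable (no BD/FD set).

desc(D)\{D}={Y}; candidates ⊆ {E,F,H,P,W,Z}.
D↔Y: latent back-door arc(s) into D.
size 0: {}; under {} D still reaches {F,W,Y,Z} ∋ Y.
size 1: {E}, {F}, {H} …(+3); under {E} D still reaches {F,W,Y,Z} ∋ Y.
size 2: {E,F}, {E,H}, {E,P} …(+12); under {E,F} D still reaches {P,Y,Z} ∋ Y.
D↔Y cannot be blocked by any observed set — no back-door set.
No mediator lies on a directed D→…→Y path.
Neither criterion identifies P(Y|do(D)) in this graph.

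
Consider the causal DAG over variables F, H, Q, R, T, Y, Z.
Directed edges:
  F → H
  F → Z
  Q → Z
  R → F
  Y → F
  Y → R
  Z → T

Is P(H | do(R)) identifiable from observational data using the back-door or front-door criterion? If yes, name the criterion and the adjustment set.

P(H|do(R)): backdoor, adjust for {Y}.

desc(R)\{R}={F,H,T,Z}; candidates ⊆ {Q,Y}.
size 0: {}; under {} R still reaches {F,H,T,Y,Z} ∋ H.
{Y}: R⊥H given {Y} in G with R→· removed — back-door holds.
P(H|do(R)) = Σ_{Y} P(H|R,Y)·P(Y).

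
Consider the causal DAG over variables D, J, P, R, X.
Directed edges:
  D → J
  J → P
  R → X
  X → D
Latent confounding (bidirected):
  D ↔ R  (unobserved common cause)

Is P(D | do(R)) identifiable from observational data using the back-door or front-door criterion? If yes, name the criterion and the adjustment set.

desc(R)\{R}={D,J,P,X}; candidates ⊆ {—}.
R↔D: latent back-door arc(s) into R.
size 0: {}; under {} R still reaches {D,J,P} ∋ D.
R↔D cannot be blocked by any observed set — no back-door set.
{X}: (i) intercepts every directed R→D path; (ii) no back-door R→{X}; (iii) {R} blocks every back-door {X}→D. Front-door holds.
P(D|do(R)) = Σ_{X} P(X|R) Σ_{R'} P(D|X,R')P(R').

P(D|do(R)): frontdoor, adjust for {X}.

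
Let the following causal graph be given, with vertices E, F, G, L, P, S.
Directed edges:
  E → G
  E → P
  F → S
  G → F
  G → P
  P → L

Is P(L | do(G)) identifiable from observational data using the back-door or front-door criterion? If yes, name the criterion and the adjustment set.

P(L|do(G)): backdoor, adjust for {E}.

desc(G)\{G}={F,L,P,S}; candidates ⊆ {E}.
size 0: {}; under {} G still reaches {E,L,P} ∋ L.
{E}: G⊥L given {E} in G with G→· removed — back-door holds.
P(L|do(G)) = Σ_{E} P(L|G,E)·P(E).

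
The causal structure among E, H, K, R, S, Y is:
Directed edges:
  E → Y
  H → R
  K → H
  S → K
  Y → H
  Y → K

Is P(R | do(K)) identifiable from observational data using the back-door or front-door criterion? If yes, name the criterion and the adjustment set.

desc(K)\{K}={H,R}; candidates ⊆ {E,S,Y}.
size 0: {}; under {} K still reaches {E,H,R,S,Y} ∋ R.
{Y}: K⊥R given {Y} in G with K→· removed — back-door holds.
P(R|do(K)) = Σ_{Y} P(R|K,Y)·P(Y).

P(R|do(K)): backdoor, adjust for {Y}.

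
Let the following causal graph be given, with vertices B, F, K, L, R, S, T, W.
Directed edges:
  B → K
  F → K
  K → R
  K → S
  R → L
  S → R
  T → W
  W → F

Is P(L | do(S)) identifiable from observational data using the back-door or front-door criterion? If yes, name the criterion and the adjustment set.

P(L|do(S)): backdoor, adjust for {K}.

desc(S)\{S}={L,R}; candidates ⊆ {B,F,K,T,W}.
size 0: {}; under {} S still reaches {B,F,K,L,R,T,W} ∋ L.
{K}: S⊥L given {K} in G with S→· removed — back-door holds.
P(L|do(S)) = Σ_{K} P(L|S,K)·P(K).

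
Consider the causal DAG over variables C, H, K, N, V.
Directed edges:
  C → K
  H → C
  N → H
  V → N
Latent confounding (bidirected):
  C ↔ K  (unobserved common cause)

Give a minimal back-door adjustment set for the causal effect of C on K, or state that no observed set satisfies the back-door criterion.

C→K: no observed back-door set.

desc(C)\{C}={K}; candidates ⊆ {H,N,V}.
C↔K: latent back-door arc(s) into C.
size 0: {}; under {} C still reaches {H,K,N,V} ∋ K.
size 1: {H}, {N}, {V}; under {H} C still reaches {K} ∋ K.
size 2: {H,N}, {H,V}, {N,V}; under {H,N} C still reaches {K} ∋ K.
C↔K cannot be blocked by any observed set — no back-door set.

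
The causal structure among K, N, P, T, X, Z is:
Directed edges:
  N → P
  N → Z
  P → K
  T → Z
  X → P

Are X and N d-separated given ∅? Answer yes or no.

Yes — X ⊥ N | ∅.

Bayes-Ball from X | ∅ reaches {K,P}.
N ∉ reach(X|∅) ⇒ X ⊥ N | ∅.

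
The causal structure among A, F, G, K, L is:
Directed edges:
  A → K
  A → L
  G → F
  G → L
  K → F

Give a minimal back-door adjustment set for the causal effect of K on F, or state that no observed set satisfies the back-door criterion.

desc(K)\{K}={F}; candidates ⊆ {A,G,L}.
∅: K⊥F given ∅ in G with K→· removed — back-door holds.

K→F: minimal back-door set ∅.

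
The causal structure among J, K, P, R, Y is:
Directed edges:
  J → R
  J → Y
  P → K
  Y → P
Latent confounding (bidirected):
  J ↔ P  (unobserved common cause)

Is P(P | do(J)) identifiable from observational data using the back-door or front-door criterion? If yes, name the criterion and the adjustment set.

desc(J)\{J}={K,P,R,Y}; candidates ⊆ {—}.
J↔P: latent back-door arc(s) into J.
size 0: {}; under {} J still reaches {K,P} ∋ P.
J↔P cannot be blocked by any observed set — no back-door set.
{Y}: (i) intercepts every directed J→P path; (ii) no back-door J→{Y}; (iii) {J} blocks every back-door {Y}→P. Front-door holds.
P(P|do(J)) = Σ_{Y} P(Y|J) Σ_{J'} P(P|Y,J')P(J').

P(P|do(J)): frontdoor, adjust for {Y}.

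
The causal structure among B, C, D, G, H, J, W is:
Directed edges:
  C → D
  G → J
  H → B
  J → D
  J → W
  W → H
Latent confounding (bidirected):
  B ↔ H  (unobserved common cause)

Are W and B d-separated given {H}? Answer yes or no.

No — W and B are d-connected given {H}.

Bayes-Ball from W | {H} reaches {B,D,G,J}.
B ∈ reach(W|{H}) ⇒ W ⊥̸ B | {H}.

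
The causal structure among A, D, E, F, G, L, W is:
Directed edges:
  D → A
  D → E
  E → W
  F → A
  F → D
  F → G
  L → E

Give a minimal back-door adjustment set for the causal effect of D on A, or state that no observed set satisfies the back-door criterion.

D→A: minimal back-door set {F}.

desc(D)\{D}={A,E,W}; candidates ⊆ {F,G,L}.
size 0: {}; under {} D still reaches {A,F,G} ∋ A.
{F}: D⊥A given {F} in G with D→· removed — back-door holds.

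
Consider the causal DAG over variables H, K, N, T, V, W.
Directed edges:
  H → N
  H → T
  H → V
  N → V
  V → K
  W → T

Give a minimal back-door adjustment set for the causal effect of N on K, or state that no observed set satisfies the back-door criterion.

desc(N)\{N}={K,V}; candidates ⊆ {H,T,W}.
size 0: {}; under {} N still reaches {H,K,T,V} ∋ K.
{H}: N⊥K given {H} in G with N→· removed — back-door holds.

N→K: minimal back-door set {H}.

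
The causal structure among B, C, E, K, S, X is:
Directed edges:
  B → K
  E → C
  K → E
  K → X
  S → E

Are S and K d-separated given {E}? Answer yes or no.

Bayes-Ball from S | {E} reaches {B,K,X}.
K ∈ reach(S|{E}) ⇒ S ⊥̸ K | {E}.

No — S and K are d-connected given {E}.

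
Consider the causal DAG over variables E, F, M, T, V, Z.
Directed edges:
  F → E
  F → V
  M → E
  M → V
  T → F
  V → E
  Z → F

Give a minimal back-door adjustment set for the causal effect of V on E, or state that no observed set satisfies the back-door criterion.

desc(V)\{V}={E}; candidates ⊆ {F,M,T,Z}.
size 0: {}; under {} V still reaches {E,F,M,T,Z} ∋ E.
size 1: {F}, {M}, {T} …(+1); under {F} V still reaches {E,M} ∋ E.
{F,M}: V⊥E given {F,M} in G with V→· removed — back-door holds.

V→E: minimal back-door set {F, M}.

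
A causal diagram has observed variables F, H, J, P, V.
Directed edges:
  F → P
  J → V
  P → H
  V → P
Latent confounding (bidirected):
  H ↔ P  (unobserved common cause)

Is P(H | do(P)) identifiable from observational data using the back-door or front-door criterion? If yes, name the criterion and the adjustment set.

P(H|do(P)): not identifiable (no BD/FD set).

desc(P)\{P}={H}; candidates ⊆ {F,J,V}.
P↔H: latent back-door arc(s) into P.
size 0: {}; under {} P still reaches {F,H,J,V} ∋ H.
size 1: {F}, {J}, {V}; under {F} P still reaches {H,J,V} ∋ H.
size 2: {F,J}, {F,V}, {J,V}; under {F,J} P still reaches {H,V} ∋ H.
P↔H cannot be blocked by any observed set — no back-door set.
No mediator lies on a directed P→…→H path.
Neither criterion identifies P(H|do(P)) in this graph.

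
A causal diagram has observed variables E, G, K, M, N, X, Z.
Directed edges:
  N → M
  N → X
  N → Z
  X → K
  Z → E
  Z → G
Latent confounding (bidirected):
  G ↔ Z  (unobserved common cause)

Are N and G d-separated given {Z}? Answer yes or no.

No — N and G are d-connected given {Z}.

Bayes-Ball from N | {Z} reaches {G,K,M,X}.
G ∈ reach(N|{Z}) ⇒ N ⊥̸ G | {Z}.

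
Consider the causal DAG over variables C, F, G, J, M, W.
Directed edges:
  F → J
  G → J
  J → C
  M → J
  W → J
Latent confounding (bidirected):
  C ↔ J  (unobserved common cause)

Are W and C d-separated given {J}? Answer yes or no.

No — W and C are d-connected given {J}.

Bayes-Ball from W | {J} reaches {C,F,G,M}.
C ∈ reach(W|{J}) ⇒ W ⊥̸ C | {J}.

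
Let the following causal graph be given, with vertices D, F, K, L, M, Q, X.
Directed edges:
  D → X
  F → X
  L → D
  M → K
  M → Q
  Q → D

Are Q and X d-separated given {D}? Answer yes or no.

Bayes-Ball from Q | {D} reaches {K,L,M}.
X ∉ reach(Q|{D}) ⇒ Q ⊥ X | {D}.

Yes — Q ⊥ X | {D}.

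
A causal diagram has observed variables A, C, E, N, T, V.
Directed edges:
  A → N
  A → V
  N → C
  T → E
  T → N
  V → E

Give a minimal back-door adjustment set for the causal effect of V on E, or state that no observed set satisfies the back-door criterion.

V→E: minimal back-door set ∅.

desc(V)\{V}={E}; candidates ⊆ {A,C,N,T}.
∅: V⊥E given ∅ in G with V→· removed — back-door holds.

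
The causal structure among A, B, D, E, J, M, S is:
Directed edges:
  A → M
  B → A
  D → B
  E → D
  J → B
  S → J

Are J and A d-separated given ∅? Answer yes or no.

No — J and A are d-connected given ∅.

Bayes-Ball from J | ∅ reaches {A,B,M,S}.
A ∈ reach(J|∅) ⇒ J ⊥̸ A | ∅.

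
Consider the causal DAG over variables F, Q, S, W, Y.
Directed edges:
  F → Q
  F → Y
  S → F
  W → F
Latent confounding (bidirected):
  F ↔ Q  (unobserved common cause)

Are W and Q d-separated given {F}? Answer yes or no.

Bayes-Ball from W | {F} reaches {Q,S}.
Q ∈ reach(W|{F}) ⇒ W ⊥̸ Q | {F}.

No — W and Q are d-connected given {F}.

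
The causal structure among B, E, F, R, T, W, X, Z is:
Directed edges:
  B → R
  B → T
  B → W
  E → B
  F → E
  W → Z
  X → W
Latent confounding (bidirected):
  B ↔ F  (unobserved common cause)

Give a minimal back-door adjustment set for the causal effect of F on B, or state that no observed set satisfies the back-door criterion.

desc(F)\{F}={B,E,R,T,W,Z}; candidates ⊆ {X}.
F↔B: latent back-door arc(s) into F.
size 0: {}; under {} F still reaches {B,R,T,W,Z} ∋ B.
size 1: {X}; under {X} F still reaches {B,R,T,W,Z} ∋ B.
F↔B cannot be blocked by any observed set — no back-door set.

F→B: no observed back-door set.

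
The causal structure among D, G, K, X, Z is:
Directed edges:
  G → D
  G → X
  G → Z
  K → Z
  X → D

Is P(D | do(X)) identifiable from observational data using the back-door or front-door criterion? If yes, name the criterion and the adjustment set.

P(D|do(X)): backdoor, adjust for {G}.

desc(X)\{X}={D}; candidates ⊆ {G,K,Z}.
size 0: {}; under {} X still reaches {D,G,Z} ∋ D.
{G}: X⊥D given {G} in G with X→· removed — back-door holds.
P(D|do(X)) = Σ_{G} P(D|X,G)·P(G).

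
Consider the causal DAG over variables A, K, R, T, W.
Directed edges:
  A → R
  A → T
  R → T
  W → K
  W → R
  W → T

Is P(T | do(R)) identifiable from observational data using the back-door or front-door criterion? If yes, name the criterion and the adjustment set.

desc(R)\{R}={T}; candidates ⊆ {A,K,W}.
size 0: {}; under {} R still reaches {A,K,T,W} ∋ T.
size 1: {A}, {K}, {W}; under {A} R still reaches {K,T,W} ∋ T.
{A,W}: R⊥T given {A,W} in G with R→· removed — back-door holds.
P(T|do(R)) = Σ_{A,W} P(T|R,A,W)·P(A,W).

P(T|do(R)): backdoor, adjust for {A, W}.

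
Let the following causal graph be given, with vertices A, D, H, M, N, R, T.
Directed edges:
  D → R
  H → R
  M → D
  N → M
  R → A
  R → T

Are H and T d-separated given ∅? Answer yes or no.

No — H and T are d-connected given ∅.

Bayes-Ball from H | ∅ reaches {A,R,T}.
T ∈ reach(H|∅) ⇒ H ⊥̸ T | ∅.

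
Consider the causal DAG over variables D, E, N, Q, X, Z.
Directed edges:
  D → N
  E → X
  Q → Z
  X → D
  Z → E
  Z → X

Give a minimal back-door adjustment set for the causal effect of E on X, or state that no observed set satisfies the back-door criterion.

E→X: minimal back-door set {Z}.

desc(E)\{E}={D,N,X}; candidates ⊆ {Q,Z}.
size 0: {}; under {} E still reaches {D,N,Q,X,Z} ∋ X.
{Z}: E⊥X given {Z} in G with E→· removed — back-door holds.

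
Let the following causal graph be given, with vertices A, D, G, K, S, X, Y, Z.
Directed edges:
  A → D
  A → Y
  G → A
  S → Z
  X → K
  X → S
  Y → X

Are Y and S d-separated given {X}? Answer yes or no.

Yes — Y ⊥ S | {X}.

Bayes-Ball from Y | {X} reaches {A,D,G}.
S ∉ reach(Y|{X}) ⇒ Y ⊥ S | {X}.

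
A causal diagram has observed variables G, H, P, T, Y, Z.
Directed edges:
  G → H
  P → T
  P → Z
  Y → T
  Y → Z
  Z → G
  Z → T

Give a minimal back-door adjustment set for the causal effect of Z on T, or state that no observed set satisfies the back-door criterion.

desc(Z)\{Z}={G,H,T}; candidates ⊆ {P,Y}.
size 0: {}; under {} Z still reaches {P,T,Y} ∋ T.
size 1: {P}, {Y}; under {P} Z still reaches {T,Y} ∋ T.
{P,Y}: Z⊥T given {P,Y} in G with Z→· removed — back-door holds.

Z→T: minimal back-door set {P, Y}.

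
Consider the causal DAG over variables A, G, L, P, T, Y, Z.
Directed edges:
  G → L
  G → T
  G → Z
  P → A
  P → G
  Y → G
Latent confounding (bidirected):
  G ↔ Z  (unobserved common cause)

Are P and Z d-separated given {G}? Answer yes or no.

No — P and Z are d-connected given {G}.

Bayes-Ball from P | {G} reaches {A,Y,Z}.
Z ∈ reach(P|{G}) ⇒ P ⊥̸ Z | {G}.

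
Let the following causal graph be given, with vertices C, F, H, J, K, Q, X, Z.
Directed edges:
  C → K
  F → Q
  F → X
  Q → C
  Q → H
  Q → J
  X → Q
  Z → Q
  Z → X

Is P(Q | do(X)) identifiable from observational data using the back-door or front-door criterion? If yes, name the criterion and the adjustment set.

P(Q|do(X)): backdoor, adjust for {F, Z}.

desc(X)\{X}={C,H,J,K,Q}; candidates ⊆ {F,Z}.
size 0: {}; under {} X still reaches {C,F,H,J,K,Q,Z} ∋ Q.
size 1: {F}, {Z}; under {F} X still reaches {C,H,J,K,Q,Z} ∋ Q.
{F,Z}: X⊥Q given {F,Z} in G with X→· removed — back-door holds.
P(Q|do(X)) = Σ_{F,Z} P(Q|X,F,Z)·P(F,Z).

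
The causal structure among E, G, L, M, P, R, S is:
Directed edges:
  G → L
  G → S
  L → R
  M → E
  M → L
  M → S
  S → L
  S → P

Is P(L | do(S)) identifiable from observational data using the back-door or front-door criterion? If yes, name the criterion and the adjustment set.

P(L|do(S)): backdoor, adjust for {G, M}.

desc(S)\{S}={L,P,R}; candidates ⊆ {E,G,M}.
size 0: {}; under {} S still reaches {E,G,L,M,R} ∋ L.
size 1: {E}, {G}, {M}; under {E} S still reaches {G,L,M,R} ∋ L.
{G,M}: S⊥L given {G,M} in G with S→· removed — back-door holds.
P(L|do(S)) = Σ_{G,M} P(L|S,G,M)·P(G,M).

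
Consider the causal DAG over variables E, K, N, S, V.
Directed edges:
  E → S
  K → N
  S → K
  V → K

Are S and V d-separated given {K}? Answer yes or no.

Bayes-Ball from S | {K} reaches {E,V}.
V ∈ reach(S|{K}) ⇒ S ⊥̸ V | {K}.

No — S and V are d-connected given {K}.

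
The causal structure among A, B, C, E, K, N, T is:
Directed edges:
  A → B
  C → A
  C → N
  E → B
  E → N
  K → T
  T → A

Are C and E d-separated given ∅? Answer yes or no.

Bayes-Ball from C | ∅ reaches {A,B,N}.
E ∉ reach(C|∅) ⇒ C ⊥ E | ∅.

Yes — C ⊥ E | ∅.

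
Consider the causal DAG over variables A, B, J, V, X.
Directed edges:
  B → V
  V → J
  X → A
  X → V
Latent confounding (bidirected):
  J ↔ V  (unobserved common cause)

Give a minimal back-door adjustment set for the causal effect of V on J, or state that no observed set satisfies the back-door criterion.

desc(V)\{V}={J}; candidates ⊆ {A,B,X}.
V↔J: latent back-door arc(s) into V.
size 0: {}; under {} V still reaches {A,B,J,X} ∋ J.
size 1: {A}, {B}, {X}; under {A} V still reaches {B,J,X} ∋ J.
size 2: {A,B}, {A,X}, {B,X}; under {A,B} V still reaches {J,X} ∋ J.
V↔J cannot be blocked by any observed set — no back-door set.

V→J: no observed back-door set.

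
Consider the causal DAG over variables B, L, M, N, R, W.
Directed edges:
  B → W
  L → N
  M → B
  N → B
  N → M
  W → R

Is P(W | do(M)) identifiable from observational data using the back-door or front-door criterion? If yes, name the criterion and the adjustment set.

P(W|do(M)): backdoor, adjust for {N}.

desc(M)\{M}={B,R,W}; candidates ⊆ {L,N}.
size 0: {}; under {} M still reaches {B,L,N,R,W} ∋ W.
{N}: M⊥W given {N} in G with M→· removed — back-door holds.
P(W|do(M)) = Σ_{N} P(W|M,N)·P(N).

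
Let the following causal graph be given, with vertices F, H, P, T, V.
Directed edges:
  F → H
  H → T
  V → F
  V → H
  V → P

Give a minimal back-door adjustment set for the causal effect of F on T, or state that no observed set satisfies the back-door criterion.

F→T: minimal back-door set {V}.

desc(F)\{F}={H,T}; candidates ⊆ {P,V}.
size 0: {}; under {} F still reaches {H,P,T,V} ∋ T.
{V}: F⊥T given {V} in G with F→· removed — back-door holds.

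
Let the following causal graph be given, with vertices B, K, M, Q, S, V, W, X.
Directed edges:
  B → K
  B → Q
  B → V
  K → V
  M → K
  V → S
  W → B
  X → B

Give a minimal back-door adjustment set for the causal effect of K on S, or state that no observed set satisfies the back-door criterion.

desc(K)\{K}={S,V}; candidates ⊆ {B,M,Q,W,X}.
size 0: {}; under {} K still reaches {B,M,Q,S,V,W,X} ∋ S.
{B}: K⊥S given {B} in G with K→· removed — back-door holds.

K→S: minimal back-door set {B}.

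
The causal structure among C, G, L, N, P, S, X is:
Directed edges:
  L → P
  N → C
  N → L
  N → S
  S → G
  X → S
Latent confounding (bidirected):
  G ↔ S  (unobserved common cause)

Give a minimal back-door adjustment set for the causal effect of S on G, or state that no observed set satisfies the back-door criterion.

desc(S)\{S}={G}; candidates ⊆ {C,L,N,P,X}.
S↔G: latent back-door arc(s) into S.
size 0: {}; under {} S still reaches {C,G,L,N,P,X} ∋ G.
size 1: {C}, {L}, {N} …(+2); under {C} S still reaches {G,L,N,P,X} ∋ G.
size 2: {C,L}, {C,N}, {C,P} …(+7); under {C,L} S still reaches {G,N,X} ∋ G.
S↔G cannot be blocked by any observed set — no back-door set.

S→G: no observed back-door set.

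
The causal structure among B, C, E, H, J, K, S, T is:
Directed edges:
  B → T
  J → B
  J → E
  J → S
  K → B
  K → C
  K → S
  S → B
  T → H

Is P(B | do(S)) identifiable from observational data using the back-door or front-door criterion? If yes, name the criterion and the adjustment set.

desc(S)\{S}={B,H,T}; candidates ⊆ {C,E,J,K}.
size 0: {}; under {} S still reaches {B,C,E,H,J,K,T} ∋ B.
size 1: {C}, {E}, {J} …(+1); under {C} S still reaches {B,E,H,J,K,T} ∋ B.
{J,K}: S⊥B given {J,K} in G with S→· removed — back-door holds.
P(B|do(S)) = Σ_{J,K} P(B|S,J,K)·P(J,K).

P(B|do(S)): backdoor, adjust for {J, K}.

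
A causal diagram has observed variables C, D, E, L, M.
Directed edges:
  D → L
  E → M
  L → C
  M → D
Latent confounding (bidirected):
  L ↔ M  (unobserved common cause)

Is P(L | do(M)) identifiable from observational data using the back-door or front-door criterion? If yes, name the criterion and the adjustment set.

desc(M)\{M}={C,D,L}; candidates ⊆ {E}.
M↔L: latent back-door arc(s) into M.
size 0: {}; under {} M still reaches {C,E,L} ∋ L.
size 1: {E}; under {E} M still reaches {C,L} ∋ L.
M↔L cannot be blocked by any observed set — no back-door set.
{D}: (i) intercepts every directed M→L path; (ii) no back-door M→{D}; (iii) {M} blocks every back-door {D}→L. Front-door holds.
P(L|do(M)) = Σ_{D} P(D|M) Σ_{M'} P(L|D,M')P(M').

P(L|do(M)): frontdoor, adjust for {D}.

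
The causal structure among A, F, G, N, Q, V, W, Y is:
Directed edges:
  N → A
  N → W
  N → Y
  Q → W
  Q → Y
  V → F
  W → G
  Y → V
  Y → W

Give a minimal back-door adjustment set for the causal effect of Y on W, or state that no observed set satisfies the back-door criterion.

desc(Y)\{Y}={F,G,V,W}; candidates ⊆ {A,N,Q}.
size 0: {}; under {} Y still reaches {A,G,N,Q,W} ∋ W.
size 1: {A}, {N}, {Q}; under {A} Y still reaches {G,N,Q,W} ∋ W.
{N,Q}: Y⊥W given {N,Q} in G with Y→· removed — back-door holds.

Y→W: minimal back-door set {N, Q}.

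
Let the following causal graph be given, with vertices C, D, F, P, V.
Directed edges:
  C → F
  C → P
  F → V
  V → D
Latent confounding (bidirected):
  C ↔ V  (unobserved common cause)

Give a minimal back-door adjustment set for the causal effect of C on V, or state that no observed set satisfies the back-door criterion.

desc(C)\{C}={D,F,P,V}; candidates ⊆ {—}.
C↔V: latent back-door arc(s) into C.
size 0: {}; under {} C still reaches {D,V} ∋ V.
C↔V cannot be blocked by any observed set — no back-door set.

C→V: no observed back-door set.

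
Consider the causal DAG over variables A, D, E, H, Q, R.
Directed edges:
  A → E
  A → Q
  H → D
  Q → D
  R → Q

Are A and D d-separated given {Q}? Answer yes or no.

Yes — A ⊥ D | {Q}.

Bayes-Ball from A | {Q} reaches {E,R}.
D ∉ reach(A|{Q}) ⇒ A ⊥ D | {Q}.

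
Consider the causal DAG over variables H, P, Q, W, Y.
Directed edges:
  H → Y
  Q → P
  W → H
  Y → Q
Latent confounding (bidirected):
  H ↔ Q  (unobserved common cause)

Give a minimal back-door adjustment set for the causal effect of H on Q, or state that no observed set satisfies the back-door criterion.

H→Q: no observed back-door set.

desc(H)\{H}={P,Q,Y}; candidates ⊆ {W}.
H↔Q: latent back-door arc(s) into H.
size 0: {}; under {} H still reaches {P,Q,W} ∋ Q.
size 1: {W}; under {W} H still reaches {P,Q} ∋ Q.
H↔Q cannot be blocked by any observed set — no back-door set.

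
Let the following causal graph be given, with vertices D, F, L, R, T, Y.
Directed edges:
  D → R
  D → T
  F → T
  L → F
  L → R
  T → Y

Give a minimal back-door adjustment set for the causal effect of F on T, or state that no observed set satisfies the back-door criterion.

desc(F)\{F}={T,Y}; candidates ⊆ {D,L,R}.
∅: F⊥T given ∅ in G with F→· removed — back-door holds.

F→T: minimal back-door set ∅.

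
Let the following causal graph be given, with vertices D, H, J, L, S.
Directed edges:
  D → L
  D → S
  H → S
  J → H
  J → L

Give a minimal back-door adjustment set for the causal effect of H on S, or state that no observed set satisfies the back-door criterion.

H→S: minimal back-door set ∅.

desc(H)\{H}={S}; candidates ⊆ {D,J,L}.
∅: H⊥S given ∅ in G with H→· removed — back-door holds.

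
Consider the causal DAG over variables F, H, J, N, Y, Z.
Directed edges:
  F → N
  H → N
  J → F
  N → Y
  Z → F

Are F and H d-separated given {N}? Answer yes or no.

No — F and H are d-connected given {N}.

Bayes-Ball from F | {N} reaches {H,J,Z}.
H ∈ reach(F|{N}) ⇒ F ⊥̸ H | {N}.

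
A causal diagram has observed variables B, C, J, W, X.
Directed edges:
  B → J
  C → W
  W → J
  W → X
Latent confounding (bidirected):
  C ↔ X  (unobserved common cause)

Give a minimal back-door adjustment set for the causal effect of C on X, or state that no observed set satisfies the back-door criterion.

desc(C)\{C}={J,W,X}; candidates ⊆ {B}.
C↔X: latent back-door arc(s) into C.
size 0: {}; under {} C still reaches {X} ∋ X.
size 1: {B}; under {B} C still reaches {X} ∋ X.
C↔X cannot be blocked by any observed set — no back-door set.

C→X: no observed back-door set.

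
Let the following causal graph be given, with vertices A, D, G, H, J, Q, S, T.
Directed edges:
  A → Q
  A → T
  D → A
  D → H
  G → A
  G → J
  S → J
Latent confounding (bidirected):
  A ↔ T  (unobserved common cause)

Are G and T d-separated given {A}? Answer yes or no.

No — G and T are d-connected given {A}.

Bayes-Ball from G | {A} reaches {D,H,J,T}.
T ∈ reach(G|{A}) ⇒ G ⊥̸ T | {A}.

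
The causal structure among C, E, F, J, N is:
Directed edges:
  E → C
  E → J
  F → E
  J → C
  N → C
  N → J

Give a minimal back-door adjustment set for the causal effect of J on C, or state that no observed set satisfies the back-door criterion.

desc(J)\{J}={C}; candidates ⊆ {E,F,N}.
size 0: {}; under {} J still reaches {C,E,F,N} ∋ C.
size 1: {E}, {F}, {N}; under {E} J still reaches {C,N} ∋ C.
{E,N}: J⊥C given {E,N} in G with J→· removed — back-door holds.

J→C: minimal back-door set {E, N}.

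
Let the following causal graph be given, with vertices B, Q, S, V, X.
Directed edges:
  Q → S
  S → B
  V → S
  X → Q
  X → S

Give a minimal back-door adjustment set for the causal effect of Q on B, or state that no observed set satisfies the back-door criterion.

desc(Q)\{Q}={B,S}; candidates ⊆ {V,X}.
size 0: {}; under {} Q still reaches {B,S,X} ∋ B.
{X}: Q⊥B given {X} in G with Q→· removed — back-door holds.

Q→B: minimal back-door set {X}.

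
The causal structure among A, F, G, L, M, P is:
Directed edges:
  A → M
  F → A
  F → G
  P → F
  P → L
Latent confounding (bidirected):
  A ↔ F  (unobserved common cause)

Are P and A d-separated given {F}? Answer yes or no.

No — P and A are d-connected given {F}.

Bayes-Ball from P | {F} reaches {A,L,M}.
A ∈ reach(P|{F}) ⇒ P ⊥̸ A | {F}.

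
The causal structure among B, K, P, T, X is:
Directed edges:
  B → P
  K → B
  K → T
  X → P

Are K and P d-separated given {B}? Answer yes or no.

Yes — K ⊥ P | {B}.

Bayes-Ball from K | {B} reaches {T}.
P ∉ reach(K|{B}) ⇒ K ⊥ P | {B}.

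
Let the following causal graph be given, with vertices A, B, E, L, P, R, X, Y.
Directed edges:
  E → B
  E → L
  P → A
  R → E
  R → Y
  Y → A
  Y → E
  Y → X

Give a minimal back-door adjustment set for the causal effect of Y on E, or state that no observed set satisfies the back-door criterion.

desc(Y)\{Y}={A,B,E,L,X}; candidates ⊆ {P,R}.
size 0: {}; under {} Y still reaches {B,E,L,R} ∋ E.
{R}: Y⊥E given {R} in G with Y→· removed — back-door holds.

Y→E: minimal back-door set {R}.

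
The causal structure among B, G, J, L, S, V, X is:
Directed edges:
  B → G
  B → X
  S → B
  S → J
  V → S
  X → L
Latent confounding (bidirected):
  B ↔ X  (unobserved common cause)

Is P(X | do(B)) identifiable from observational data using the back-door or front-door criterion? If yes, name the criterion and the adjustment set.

P(X|do(B)): not identifiable (no BD/FD set).

desc(B)\{B}={G,L,X}; candidates ⊆ {J,S,V}.
B↔X: latent back-door arc(s) into B.
size 0: {}; under {} B still reaches {J,L,S,V,X} ∋ X.
size 1: {J}, {S}, {V}; under {J} B still reaches {L,S,V,X} ∋ X.
size 2: {J,S}, {J,V}, {S,V}; under {J,S} B still reaches {L,X} ∋ X.
B↔X cannot be blocked by any observed set — no back-door set.
No mediator lies on a directed B→…→X path.
Neither criterion identifies P(X|do(B)) in this graph.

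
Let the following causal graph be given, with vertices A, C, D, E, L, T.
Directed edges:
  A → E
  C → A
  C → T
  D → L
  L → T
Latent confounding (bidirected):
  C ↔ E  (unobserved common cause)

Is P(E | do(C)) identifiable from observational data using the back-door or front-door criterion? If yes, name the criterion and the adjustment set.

P(E|do(C)): frontdoor, adjust for {A}.

desc(C)\{C}={A,E,T}; candidates ⊆ {D,L}.
C↔E: latent back-door arc(s) into C.
size 0: {}; under {} C still reaches {E} ∋ E.
size 1: {D}, {L}; under {D} C still reaches {E} ∋ E.
size 2: {D,L}; under {D,L} C still reaches {E} ∋ E.
C↔E cannot be blocked by any observed set — no back-door set.
{A}: (i) intercepts every directed C→E path; (ii) no back-door C→{A}; (iii) {C} blocks every back-door {A}→E. Front-door holds.
P(E|do(C)) = Σ_{A} P(A|C) Σ_{C'} P(E|A,C')P(C').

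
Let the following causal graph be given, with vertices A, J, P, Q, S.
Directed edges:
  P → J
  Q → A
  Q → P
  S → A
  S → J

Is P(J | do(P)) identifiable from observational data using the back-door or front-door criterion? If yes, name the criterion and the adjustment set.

P(J|do(P)): backdoor, adjust for ∅.

desc(P)\{P}={J}; candidates ⊆ {A,Q,S}.
∅: P⊥J given ∅ in G with P→· removed — back-door holds.
P(J|do(P)) = P(J|P) — no adjustment needed.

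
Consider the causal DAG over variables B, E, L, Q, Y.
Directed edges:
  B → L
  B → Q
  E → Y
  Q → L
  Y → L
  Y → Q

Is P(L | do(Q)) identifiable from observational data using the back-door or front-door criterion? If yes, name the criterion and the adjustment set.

desc(Q)\{Q}={L}; candidates ⊆ {B,E,Y}.
size 0: {}; under {} Q still reaches {B,E,L,Y} ∋ L.
size 1: {B}, {E}, {Y}; under {B} Q still reaches {E,L,Y} ∋ L.
{B,Y}: Q⊥L given {B,Y} in G with Q→· removed — back-door holds.
P(L|do(Q)) = Σ_{B,Y} P(L|Q,B,Y)·P(B,Y).

P(L|do(Q)): backdoor, adjust for {B, Y}.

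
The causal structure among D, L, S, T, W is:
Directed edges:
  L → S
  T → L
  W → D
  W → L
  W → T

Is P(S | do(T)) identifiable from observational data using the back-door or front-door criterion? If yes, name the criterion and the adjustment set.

desc(T)\{T}={L,S}; candidates ⊆ {D,W}.
size 0: {}; under {} T still reaches {D,L,S,W} ∋ S.
{W}: T⊥S given {W} in G with T→· removed — back-door holds.
P(S|do(T)) = Σ_{W} P(S|T,W)·P(W).

P(S|do(T)): backdoor, adjust for {W}.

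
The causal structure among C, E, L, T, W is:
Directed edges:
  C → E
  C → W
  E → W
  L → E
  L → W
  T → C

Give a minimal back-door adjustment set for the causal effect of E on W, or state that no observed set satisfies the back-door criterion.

E→W: minimal back-door set {C, L}.

desc(E)\{E}={W}; candidates ⊆ {C,L,T}.
size 0: {}; under {} E still reaches {C,L,T,W} ∋ W.
size 1: {C}, {L}, {T}; under {C} E still reaches {L,W} ∋ W.
{C,L}: E⊥W given {C,L} in G with E→· removed — back-door holds.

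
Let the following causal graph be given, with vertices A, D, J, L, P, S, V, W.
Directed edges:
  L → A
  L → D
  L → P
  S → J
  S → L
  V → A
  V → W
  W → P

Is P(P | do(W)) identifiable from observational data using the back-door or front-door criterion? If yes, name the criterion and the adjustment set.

P(P|do(W)): backdoor, adjust for ∅.

desc(W)\{W}={P}; candidates ⊆ {A,D,J,L,S,V}.
∅: W⊥P given ∅ in G with W→· removed — back-door holds.
P(P|do(W)) = P(P|W) — no adjustment needed.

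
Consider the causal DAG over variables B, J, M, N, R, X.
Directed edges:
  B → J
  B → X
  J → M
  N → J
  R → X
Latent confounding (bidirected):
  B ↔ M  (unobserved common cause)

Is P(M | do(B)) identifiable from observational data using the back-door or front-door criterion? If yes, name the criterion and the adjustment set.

P(M|do(B)): frontdoor, adjust for {J}.

desc(B)\{B}={J,M,X}; candidates ⊆ {N,R}.
B↔M: latent back-door arc(s) into B.
size 0: {}; under {} B still reaches {M} ∋ M.
size 1: {N}, {R}; under {N} B still reaches {M} ∋ M.
size 2: {N,R}; under {N,R} B still reaches {M} ∋ M.
B↔M cannot be blocked by any observed set — no back-door set.
{J}: (i) intercepts every directed B→M path; (ii) no back-door B→{J}; (iii) {B} blocks every back-door {J}→M. Front-door holds.
P(M|do(B)) = Σ_{J} P(J|B) Σ_{B'} P(M|J,B')P(B').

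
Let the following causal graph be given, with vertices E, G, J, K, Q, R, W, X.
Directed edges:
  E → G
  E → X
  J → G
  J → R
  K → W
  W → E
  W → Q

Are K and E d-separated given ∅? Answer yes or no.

Bayes-Ball from K | ∅ reaches {E,G,Q,W,X}.
E ∈ reach(K|∅) ⇒ K ⊥̸ E | ∅.

No — K and E are d-connected given ∅.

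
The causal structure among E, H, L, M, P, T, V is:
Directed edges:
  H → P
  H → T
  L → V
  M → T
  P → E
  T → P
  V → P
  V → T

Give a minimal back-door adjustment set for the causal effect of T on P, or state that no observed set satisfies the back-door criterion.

T→P: minimal back-door set {H, V}.

desc(T)\{T}={E,P}; candidates ⊆ {H,L,M,V}.
size 0: {}; under {} T still reaches {E,H,L,M,P,V} ∋ P.
size 1: {H}, {L}, {M} …(+1); under {H} T still reaches {E,L,M,P,V} ∋ P.
{H,V}: T⊥P given {H,V} in G with T→· removed — back-door holds.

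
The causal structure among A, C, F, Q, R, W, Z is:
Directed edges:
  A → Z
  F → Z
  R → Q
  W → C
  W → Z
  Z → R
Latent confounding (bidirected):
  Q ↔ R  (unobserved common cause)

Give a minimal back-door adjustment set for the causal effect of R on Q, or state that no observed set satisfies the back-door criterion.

desc(R)\{R}={Q}; candidates ⊆ {A,C,F,W,Z}.
R↔Q: latent back-door arc(s) into R.
size 0: {}; under {} R still reaches {A,C,F,Q,W,Z} ∋ Q.
size 1: {A}, {C}, {F} …(+2); under {A} R still reaches {C,F,Q,W,Z} ∋ Q.
size 2: {A,C}, {A,F}, {A,W} …(+7); under {A,C} R still reaches {F,Q,W,Z} ∋ Q.
R↔Q cannot be blocked by any observed set — no back-door set.

R→Q: no observed back-door set.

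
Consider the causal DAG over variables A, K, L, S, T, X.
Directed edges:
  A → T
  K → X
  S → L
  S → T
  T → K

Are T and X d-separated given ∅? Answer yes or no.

No — T and X are d-connected given ∅.

Bayes-Ball from T | ∅ reaches {A,K,L,S,X}.
X ∈ reach(T|∅) ⇒ T ⊥̸ X | ∅.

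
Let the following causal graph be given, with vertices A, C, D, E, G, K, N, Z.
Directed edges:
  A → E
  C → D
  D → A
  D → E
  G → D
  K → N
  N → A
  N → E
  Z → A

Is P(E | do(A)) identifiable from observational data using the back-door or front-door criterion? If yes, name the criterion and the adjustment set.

desc(A)\{A}={E}; candidates ⊆ {C,D,G,K,N,Z}.
size 0: {}; under {} A still reaches {C,D,E,G,K,N,Z} ∋ E.
size 1: {C}, {D}, {G} …(+3); under {C} A still reaches {D,E,G,K,N,Z} ∋ E.
{D,N}: A⊥E given {D,N} in G with A→· removed — back-door holds.
P(E|do(A)) = Σ_{D,N} P(E|A,D,N)·P(D,N).

P(E|do(A)): backdoor, adjust for {D, N}.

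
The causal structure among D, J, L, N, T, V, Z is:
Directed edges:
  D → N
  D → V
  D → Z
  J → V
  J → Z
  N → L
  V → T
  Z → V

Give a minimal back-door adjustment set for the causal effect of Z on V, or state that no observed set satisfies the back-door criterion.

Z→V: minimal back-door set {D, J}.

desc(Z)\{Z}={T,V}; candidates ⊆ {D,J,L,N}.
size 0: {}; under {} Z still reaches {D,J,L,N,T,V} ∋ V.
size 1: {D}, {J}, {L} …(+1); under {D} Z still reaches {J,T,V} ∋ V.
{D,J}: Z⊥V given {D,J} in G with Z→· removed — back-door holds.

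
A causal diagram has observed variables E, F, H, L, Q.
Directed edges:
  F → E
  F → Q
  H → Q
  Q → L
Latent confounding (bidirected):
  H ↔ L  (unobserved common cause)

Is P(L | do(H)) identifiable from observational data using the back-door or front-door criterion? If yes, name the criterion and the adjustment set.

P(L|do(H)): frontdoor, adjust for {Q}.

desc(H)\{H}={L,Q}; candidates ⊆ {E,F}.
H↔L: latent back-door arc(s) into H.
size 0: {}; under {} H still reaches {L} ∋ L.
size 1: {E}, {F}; under {E} H still reaches {L} ∋ L.
size 2: {E,F}; under {E,F} H still reaches {L} ∋ L.
H↔L cannot be blocked by any observed set — no back-door set.
{Q}: (i) intercepts every directed H→L path; (ii) no back-door H→{Q}; (iii) {H} blocks every back-door {Q}→L. Front-door holds.
P(L|do(H)) = Σ_{Q} P(Q|H) Σ_{H'} P(L|Q,H')P(H').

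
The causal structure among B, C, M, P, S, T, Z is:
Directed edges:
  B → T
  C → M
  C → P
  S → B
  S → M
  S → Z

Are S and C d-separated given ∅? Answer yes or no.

Yes — S ⊥ C | ∅.

Bayes-Ball from S | ∅ reaches {B,M,T,Z}.
C ∉ reach(S|∅) ⇒ S ⊥ C | ∅.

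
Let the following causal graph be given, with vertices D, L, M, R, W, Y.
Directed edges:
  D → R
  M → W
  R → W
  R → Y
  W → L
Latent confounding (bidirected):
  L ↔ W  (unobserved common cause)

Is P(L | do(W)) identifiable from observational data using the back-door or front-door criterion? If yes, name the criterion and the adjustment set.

desc(W)\{W}={L}; candidates ⊆ {D,M,R,Y}.
W↔L: latent back-door arc(s) into W.
size 0: {}; under {} W still reaches {D,L,M,R,Y} ∋ L.
size 1: {D}, {M}, {R} …(+1); under {D} W still reaches {L,M,R,Y} ∋ L.
size 2: {D,M}, {D,R}, {D,Y} …(+3); under {D,M} W still reaches {L,R,Y} ∋ L.
W↔L cannot be blocked by any observed set — no back-door set.
No mediator lies on a directed W→…→L path.
Neither criterion identifies P(L|do(W)) in this graph.

P(L|do(W)): not identifiable (no BD/FD set).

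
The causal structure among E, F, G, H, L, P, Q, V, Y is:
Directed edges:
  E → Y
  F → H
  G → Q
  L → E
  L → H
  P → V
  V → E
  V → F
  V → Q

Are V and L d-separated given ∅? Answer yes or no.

Bayes-Ball from V | ∅ reaches {E,F,H,P,Q,Y}.
L ∉ reach(V|∅) ⇒ V ⊥ L | ∅.

Yes — V ⊥ L | ∅.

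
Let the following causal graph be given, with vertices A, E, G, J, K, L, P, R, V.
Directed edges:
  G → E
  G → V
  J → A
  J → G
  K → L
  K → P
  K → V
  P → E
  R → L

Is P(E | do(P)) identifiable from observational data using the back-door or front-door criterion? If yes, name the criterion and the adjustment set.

desc(P)\{P}={E}; candidates ⊆ {A,G,J,K,L,R,V}.
∅: P⊥E given ∅ in G with P→· removed — back-door holds.
P(E|do(P)) = P(E|P) — no adjustment needed.

P(E|do(P)): backdoor, adjust for ∅.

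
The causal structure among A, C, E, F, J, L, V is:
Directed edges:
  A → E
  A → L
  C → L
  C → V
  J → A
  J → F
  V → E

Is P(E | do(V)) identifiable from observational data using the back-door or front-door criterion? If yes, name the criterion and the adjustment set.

P(E|do(V)): backdoor, adjust for ∅.

desc(V)\{V}={E}; candidates ⊆ {A,C,F,J,L}.
∅: V⊥E given ∅ in G with V→· removed — back-door holds.
P(E|do(V)) = P(E|V) — no adjustment needed.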